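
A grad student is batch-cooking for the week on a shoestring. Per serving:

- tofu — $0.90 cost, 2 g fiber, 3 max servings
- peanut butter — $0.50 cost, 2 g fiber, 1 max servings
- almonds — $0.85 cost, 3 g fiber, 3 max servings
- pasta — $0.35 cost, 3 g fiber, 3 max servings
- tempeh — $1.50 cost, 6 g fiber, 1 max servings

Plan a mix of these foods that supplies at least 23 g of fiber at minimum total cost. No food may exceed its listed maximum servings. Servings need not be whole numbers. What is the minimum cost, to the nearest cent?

$4.75

Cost per g of fiber: pasta $0.1167, peanut butter $0.2500, tempeh $0.2500, almonds $0.2833, tofu $0.4500.
Take 3 servings of pasta: +9.0 g fiber for $1.05 (total $1.05, still need 14.0 g).
Take 1 serving of peanut butter: +2.0 g fiber for $0.50 (total $1.55, still need 12.0 g).
Take 1 serving of tempeh: +6.0 g fiber for $1.50 (total $3.05, still need 6.0 g).
Take 2 servings of almonds: +6.0 g fiber for $1.70 (total $4.75, still need 0.0 g).
Greedy by cheapest-per-g is optimal for a single linear constraint, so the minimum cost is $4.75.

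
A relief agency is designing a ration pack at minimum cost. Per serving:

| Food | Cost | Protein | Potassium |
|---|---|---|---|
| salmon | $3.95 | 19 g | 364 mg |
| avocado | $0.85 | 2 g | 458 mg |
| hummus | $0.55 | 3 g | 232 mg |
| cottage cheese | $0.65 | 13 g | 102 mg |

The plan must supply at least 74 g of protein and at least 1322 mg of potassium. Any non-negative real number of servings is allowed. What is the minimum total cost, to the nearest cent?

$4.96

At the optimum either one food covers both requirements or two foods hit both targets exactly; no other combination can be cheaper.
salmon only: max(74/19, 1322/364) = 3.895 servings → $15.38.
avocado only: max(74/2, 1322/458) = 37 servings → $31.45.
hummus only: max(74/3, 1322/232) = 24.67 servings → $13.57.
cottage cheese only: max(74/13, 1322/102) = 12.96 servings → $8.42.
salmon + avocado: intersection lies outside the first quadrant.
salmon + hummus: the both-tight solution has a negative serving — not a feasible corner.
salmon + cottage cheese with both tight: 3.45 servings and 0.6507 servings → $14.05.
avocado + hummus: the both-tight solution has a negative serving — not a feasible corner.
avocado + cottage cheese with both tight: 1.676 servings and 5.434 servings → $4.96.
hummus + cottage cheese with both tight: 3.556 servings and 4.872 servings → $5.12.
The minimum over all feasible corners is $4.96.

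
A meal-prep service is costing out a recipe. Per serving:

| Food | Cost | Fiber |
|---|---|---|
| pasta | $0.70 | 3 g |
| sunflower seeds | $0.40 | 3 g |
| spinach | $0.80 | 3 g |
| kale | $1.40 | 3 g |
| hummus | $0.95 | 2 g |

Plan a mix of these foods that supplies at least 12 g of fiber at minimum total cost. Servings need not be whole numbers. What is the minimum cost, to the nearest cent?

Cost per g of fiber: sunflower seeds $0.1333, pasta $0.2333, spinach $0.2667, kale $0.4667, hummus $0.4750.
With no serving limits, use only sunflower seeds: 12 g / 3 g = 4 servings × $0.40 = $1.60.

$1.60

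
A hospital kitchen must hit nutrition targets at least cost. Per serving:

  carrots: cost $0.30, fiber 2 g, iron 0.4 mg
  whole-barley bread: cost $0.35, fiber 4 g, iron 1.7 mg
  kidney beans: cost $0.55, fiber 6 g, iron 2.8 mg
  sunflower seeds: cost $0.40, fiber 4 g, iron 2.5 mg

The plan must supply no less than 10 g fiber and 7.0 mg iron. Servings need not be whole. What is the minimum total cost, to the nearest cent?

$1.12

carrots only: max(10/2, 7.0/0.4) = 17.5 servings → $5.25.
whole-barley bread only: max(10/4, 7.0/1.7) = 4.118 servings → $1.44.
kidney beans only: max(10/6, 7.0/2.8) = 2.5 servings → $1.38.
sunflower seeds only: max(10/4, 7.0/2.5) = 2.8 servings → $1.12.
carrots + whole-barley bread: the both-tight solution has a negative serving — not a feasible corner.
carrots + kidney beans: intersection lies outside the first quadrant.
carrots + sunflower seeds: intersection lies outside the first quadrant.
whole-barley bread + kidney beans: the both-tight solution has a negative serving — not a feasible corner.
whole-barley bread + sunflower seeds: the both-tight solution has a negative serving — not a feasible corner.
kidney beans + sunflower seeds with both targets exact would need a negative amount; discard.
The minimum over all feasible corners is $1.12.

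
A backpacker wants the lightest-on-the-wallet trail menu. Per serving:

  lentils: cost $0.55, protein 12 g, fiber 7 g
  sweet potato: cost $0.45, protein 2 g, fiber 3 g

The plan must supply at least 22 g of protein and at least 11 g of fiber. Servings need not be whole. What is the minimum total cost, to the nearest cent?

At the optimum either one food covers both requirements or two foods hit both targets exactly; no other combination can be cheaper.
lentils only: max(22/12, 11/7) = 1.833 servings → $1.01.
sweet potato only: max(22/2, 11/3) = 11 servings → $4.95.
lentils + sweet potato: the both-tight solution has a negative serving — not a feasible corner.
Cheapest feasible corner: $1.01.

$1.01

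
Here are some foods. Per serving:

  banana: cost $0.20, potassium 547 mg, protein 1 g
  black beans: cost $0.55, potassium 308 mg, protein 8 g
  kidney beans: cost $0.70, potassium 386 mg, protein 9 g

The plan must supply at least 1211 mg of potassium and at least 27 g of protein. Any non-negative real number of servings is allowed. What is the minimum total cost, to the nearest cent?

$1.90

This is a tiny linear program; its minimum lies at a vertex of the feasible set. List the vertices and price them.
banana only: max(1211/547, 27/1) = 27 servings → $5.40.
black beans only: max(1211/308, 27/8) = 3.932 servings → $2.16.
kidney beans only: max(1211/386, 27/9) = 3.137 servings → $2.20.
banana + black beans with both tight: 0.3373 servings and 3.333 servings → $1.90.
banana + kidney beans with both tight: 0.1051 servings and 2.988 servings → $2.11.
black beans + kidney beans: intersection lies outside the first quadrant.
So the least-cost plan costs $1.90.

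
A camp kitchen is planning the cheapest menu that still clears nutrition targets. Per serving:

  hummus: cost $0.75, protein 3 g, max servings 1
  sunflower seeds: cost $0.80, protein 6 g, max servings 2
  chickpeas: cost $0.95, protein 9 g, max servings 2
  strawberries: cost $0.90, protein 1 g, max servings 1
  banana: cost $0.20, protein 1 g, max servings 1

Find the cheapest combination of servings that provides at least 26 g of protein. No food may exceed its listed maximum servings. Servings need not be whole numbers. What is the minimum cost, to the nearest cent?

$2.97

Cost per g of protein: chickpeas $0.1056, sunflower seeds $0.1333, banana $0.2000, hummus $0.2500, strawberries $0.9000.
Take 2 servings of chickpeas: +18.0 g protein for $1.90 (total $1.90, still need 8.0 g).
Take 1.333 servings of sunflower seeds: +8.0 g protein for $1.07 (total $2.97, still need 0.0 g).
Greedy by cheapest-per-g is optimal for a single linear constraint, so the minimum cost is $2.97.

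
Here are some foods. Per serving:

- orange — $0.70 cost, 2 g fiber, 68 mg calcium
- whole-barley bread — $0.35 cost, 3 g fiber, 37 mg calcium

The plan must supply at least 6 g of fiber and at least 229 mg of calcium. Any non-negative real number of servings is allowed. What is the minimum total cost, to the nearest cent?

orange only: max(6/2, 229/68) = 3.368 servings → $2.36.
whole-barley bread only: max(6/3, 229/37) = 6.189 servings → $2.17.
orange + whole-barley bread: the both-tight solution has a negative serving — not a feasible corner.
The minimum over all feasible corners is $2.17.

$2.17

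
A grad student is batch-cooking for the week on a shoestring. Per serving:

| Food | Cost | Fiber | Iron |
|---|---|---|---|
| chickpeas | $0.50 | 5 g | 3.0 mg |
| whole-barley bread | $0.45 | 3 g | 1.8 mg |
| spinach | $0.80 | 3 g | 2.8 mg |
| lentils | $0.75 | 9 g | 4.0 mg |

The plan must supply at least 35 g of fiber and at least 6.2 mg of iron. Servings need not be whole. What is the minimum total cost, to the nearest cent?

chickpeas only: max(35/5, 6.2/3.0) = 7 servings → $3.50.
whole-barley bread only: max(35/3, 6.2/1.8) = 11.67 servings → $5.25.
spinach only: max(35/3, 6.2/2.8) = 11.67 servings → $9.33.
lentils only: max(35/9, 6.2/4.0) = 3.889 servings → $2.92.
chickpeas + whole-barley bread (both tight): parallel constraints — no distinct corner.
chickpeas + spinach: the both-tight solution has a negative serving — not a feasible corner.
chickpeas + lentils with both targets exact would need a negative amount; discard.
whole-barley bread + spinach: intersection lies outside the first quadrant.
whole-barley bread + lentils: intersection lies outside the first quadrant.
spinach + lentils: the both-tight solution has a negative serving — not a feasible corner.
The minimum over all feasible corners is $2.92.

$2.92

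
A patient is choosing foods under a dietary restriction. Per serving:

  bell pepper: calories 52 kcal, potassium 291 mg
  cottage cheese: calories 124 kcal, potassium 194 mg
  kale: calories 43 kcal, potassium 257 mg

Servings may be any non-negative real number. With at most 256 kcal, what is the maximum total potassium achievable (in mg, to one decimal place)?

Potassium per kcal: kale 5.977, bell pepper 5.596, cottage cheese 1.565.
With no serving limits, spend the whole calories allowance on kale: 256 kcal / 43 kcal × 257 mg = 1530.0 mg.

1530.0 mg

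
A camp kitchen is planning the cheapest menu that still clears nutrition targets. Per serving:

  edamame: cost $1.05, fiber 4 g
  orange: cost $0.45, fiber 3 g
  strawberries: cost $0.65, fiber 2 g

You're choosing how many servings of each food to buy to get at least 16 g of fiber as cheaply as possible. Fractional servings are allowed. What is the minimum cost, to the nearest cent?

Cost per g of fiber: orange $0.1500, edamame $0.2625, strawberries $0.3250.
With no serving limits, use only orange: 16 g / 3 g = 5.333 servings × $0.45 = $2.40.

$2.40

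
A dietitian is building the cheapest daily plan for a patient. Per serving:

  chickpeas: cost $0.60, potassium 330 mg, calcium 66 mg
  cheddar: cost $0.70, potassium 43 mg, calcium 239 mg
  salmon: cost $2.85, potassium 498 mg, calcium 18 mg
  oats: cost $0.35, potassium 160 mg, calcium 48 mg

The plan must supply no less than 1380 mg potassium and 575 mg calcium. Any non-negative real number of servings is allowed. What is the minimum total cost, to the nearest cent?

Minimising a linear cost over {potassium ≥ 1380, calcium ≥ 575, servings ≥ 0} — the optimum is at a vertex, using one or two foods.
chickpeas only: max(1380/330, 575/66) = 8.712 servings → $5.23.
cheddar only: max(1380/43, 575/239) = 32.09 servings → $22.47.
salmon only: max(1380/498, 575/18) = 31.94 servings → $91.04.
oats only: max(1380/160, 575/48) = 11.98 servings → $4.19.
chickpeas + cheddar with both tight: 4.013 servings and 1.298 servings → $3.32.
chickpeas + salmon: the both-tight solution has a negative serving — not a feasible corner.
chickpeas + oats: intersection lies outside the first quadrant.
cheddar + salmon with both tight: 2.212 servings and 2.58 servings → $8.90.
cheddar + oats with both tight: 0.7121 servings and 8.434 servings → $3.45.
salmon + oats: the both-tight solution has a negative serving — not a feasible corner.
The minimum over all feasible corners is $3.32.

$3.32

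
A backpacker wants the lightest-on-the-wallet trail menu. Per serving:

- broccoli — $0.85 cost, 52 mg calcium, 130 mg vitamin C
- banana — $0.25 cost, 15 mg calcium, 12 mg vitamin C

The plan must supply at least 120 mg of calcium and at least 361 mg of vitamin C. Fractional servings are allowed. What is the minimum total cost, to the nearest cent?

Minimising a linear cost over {calcium ≥ 120, vitamin C ≥ 361, servings ≥ 0} — the optimum is at a vertex, using one or two foods.
broccoli only: max(120/52, 361/130) = 2.777 servings → $2.36.
banana only: max(120/15, 361/12) = 30.08 servings → $7.52.
broccoli + banana: intersection lies outside the first quadrant.
Cheapest feasible corner: $2.36.

$2.36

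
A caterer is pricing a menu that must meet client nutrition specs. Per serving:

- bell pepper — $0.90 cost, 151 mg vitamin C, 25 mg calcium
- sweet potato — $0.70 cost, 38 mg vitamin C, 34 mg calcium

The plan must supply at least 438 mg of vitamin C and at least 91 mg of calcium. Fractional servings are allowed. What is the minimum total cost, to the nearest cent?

Check every corner: each single food scaled to meet both minima, and each pair solved so both constraints bind.
bell pepper only: max(438/151, 91/25) = 3.64 servings → $3.28.
sweet potato only: max(438/38, 91/34) = 11.53 servings → $8.07.
bell pepper + sweet potato with both tight: 2.733 servings and 0.6671 servings → $2.93.
Cheapest feasible corner: $2.93.

$2.93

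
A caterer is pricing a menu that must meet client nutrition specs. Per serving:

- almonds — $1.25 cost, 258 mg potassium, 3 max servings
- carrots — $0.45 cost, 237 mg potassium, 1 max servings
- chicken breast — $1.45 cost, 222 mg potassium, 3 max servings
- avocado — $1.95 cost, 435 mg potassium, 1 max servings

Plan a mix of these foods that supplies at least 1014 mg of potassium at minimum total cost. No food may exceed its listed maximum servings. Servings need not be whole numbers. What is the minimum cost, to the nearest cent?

$4.06

Cost per mg of potassium: carrots $0.0019, avocado $0.0045, almonds $0.0048, chicken breast $0.0065.
Take 1 serving of carrots: +237.0 mg potassium for $0.45 (total $0.45, still need 777.0 mg).
Take 1 serving of avocado: +435.0 mg potassium for $1.95 (total $2.40, still need 342.0 mg).
Take 1.326 servings of almonds: +342.0 mg potassium for $1.66 (total $4.06, still need 0.0 mg).
Greedy by cheapest-per-mg is optimal for a single linear constraint, so the minimum cost is $4.06.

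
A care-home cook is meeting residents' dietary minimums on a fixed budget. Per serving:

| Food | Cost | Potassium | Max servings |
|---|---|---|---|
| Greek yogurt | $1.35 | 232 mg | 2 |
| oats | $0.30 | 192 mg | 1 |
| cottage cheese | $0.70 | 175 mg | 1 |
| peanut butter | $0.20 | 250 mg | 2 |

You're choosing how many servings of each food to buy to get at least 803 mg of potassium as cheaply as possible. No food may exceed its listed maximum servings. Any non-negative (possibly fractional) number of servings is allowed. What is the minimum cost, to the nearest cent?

$1.14

Cost per mg of potassium: peanut butter $0.0008, oats $0.0016, cottage cheese $0.0040, Greek yogurt $0.0058.
Take 2 servings of peanut butter: +500.0 mg potassium for $0.40 (total $0.40, still need 303.0 mg).
Take 1 serving of oats: +192.0 mg potassium for $0.30 (total $0.70, still need 111.0 mg).
Take 0.6343 servings of cottage cheese: +111.0 mg potassium for $0.44 (total $1.14, still need 0.0 mg).
Greedy by cheapest-per-mg is optimal for a single linear constraint, so the minimum cost is $1.14.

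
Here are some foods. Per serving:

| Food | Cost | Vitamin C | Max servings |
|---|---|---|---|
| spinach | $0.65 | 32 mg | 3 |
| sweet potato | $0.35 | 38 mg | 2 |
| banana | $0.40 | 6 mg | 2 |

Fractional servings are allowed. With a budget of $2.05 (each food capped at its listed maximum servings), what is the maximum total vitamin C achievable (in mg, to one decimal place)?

Vitamin C per dollar: sweet potato 108.6, spinach 49.23, banana 15.
Take 2 servings of sweet potato: spends $0.70, +76.0 mg vitamin C (running total 76.0 mg).
Take 2.077 servings of spinach: spends $1.35, +66.5 mg vitamin C (running total 142.5 mg).
Filling greedily by vitamin C-per-dollar is optimal for one linear limit, giving 142.5 mg.

142.5 mg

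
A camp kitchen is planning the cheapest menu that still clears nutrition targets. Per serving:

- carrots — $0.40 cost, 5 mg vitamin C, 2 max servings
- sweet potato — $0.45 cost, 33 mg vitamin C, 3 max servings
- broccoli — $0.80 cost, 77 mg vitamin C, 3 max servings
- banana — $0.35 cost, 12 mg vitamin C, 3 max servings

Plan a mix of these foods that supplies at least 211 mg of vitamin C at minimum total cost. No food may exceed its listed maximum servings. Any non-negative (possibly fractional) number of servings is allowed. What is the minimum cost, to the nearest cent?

$2.19

Cost per mg of vitamin C: broccoli $0.0104, sweet potato $0.0136, banana $0.0292, carrots $0.0800.
Take 2.74 servings of broccoli: +211.0 mg vitamin C for $2.19 (total $2.19, still need 0.0 mg).
Filling from the cheapest source first is optimal under one linear minimum: $2.19.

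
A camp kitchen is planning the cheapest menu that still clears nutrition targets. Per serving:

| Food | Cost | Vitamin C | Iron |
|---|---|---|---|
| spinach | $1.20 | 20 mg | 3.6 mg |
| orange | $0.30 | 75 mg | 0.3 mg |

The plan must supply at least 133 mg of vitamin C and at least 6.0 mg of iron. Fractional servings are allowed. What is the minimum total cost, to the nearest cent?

spinach only: max(133/20, 6.0/3.6) = 6.65 servings → $7.98.
orange only: max(133/75, 6.0/0.3) = 20 servings → $6.00.
spinach + orange with both tight: 1.553 servings and 1.359 servings → $2.27.
So the least-cost plan costs $2.27.

$2.27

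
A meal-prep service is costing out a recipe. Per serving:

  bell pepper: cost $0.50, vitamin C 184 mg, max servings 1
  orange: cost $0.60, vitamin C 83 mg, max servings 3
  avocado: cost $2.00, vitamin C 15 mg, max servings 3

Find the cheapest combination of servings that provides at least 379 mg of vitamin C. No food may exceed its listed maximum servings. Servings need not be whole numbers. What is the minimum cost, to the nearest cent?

$1.91

Cost per mg of vitamin C: bell pepper $0.0027, orange $0.0072, avocado $0.1333.
Take 1 serving of bell pepper: +184.0 mg vitamin C for $0.50 (total $0.50, still need 195.0 mg).
Take 2.349 servings of orange: +195.0 mg vitamin C for $1.41 (total $1.91, still need 0.0 mg).
Filling from the cheapest source first is optimal under one linear minimum: $1.91.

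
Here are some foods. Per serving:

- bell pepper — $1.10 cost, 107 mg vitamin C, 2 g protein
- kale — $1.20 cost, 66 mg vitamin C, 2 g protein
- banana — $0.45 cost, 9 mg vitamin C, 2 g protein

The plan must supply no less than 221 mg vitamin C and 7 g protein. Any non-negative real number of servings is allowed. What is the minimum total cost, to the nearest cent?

$2.83

Minimising a linear cost over {vitamin C ≥ 221, protein ≥ 7, servings ≥ 0} — the optimum is at a vertex, using one or two foods.
bell pepper only: max(221/107, 7/2) = 3.5 servings → $3.85.
kale only: max(221/66, 7/2) = 3.5 servings → $4.20.
banana only: max(221/9, 7/2) = 24.56 servings → $11.05.
bell pepper + kale: the both-tight solution has a negative serving — not a feasible corner.
bell pepper + banana with both tight: 1.934 servings and 1.566 servings → $2.83.
kale + banana with both tight: 3.325 servings and 0.1754 servings → $4.07.
So the least-cost plan costs $2.83.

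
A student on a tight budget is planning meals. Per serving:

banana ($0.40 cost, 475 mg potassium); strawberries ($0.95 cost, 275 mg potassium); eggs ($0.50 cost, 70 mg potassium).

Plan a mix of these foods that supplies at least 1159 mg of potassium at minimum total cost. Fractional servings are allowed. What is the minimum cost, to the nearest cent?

Cost per mg of potassium: banana $0.0008, strawberries $0.0035, eggs $0.0071.
With no serving limits, use only banana: 1159 mg / 475 mg = 2.44 servings × $0.40 = $0.98.

$0.98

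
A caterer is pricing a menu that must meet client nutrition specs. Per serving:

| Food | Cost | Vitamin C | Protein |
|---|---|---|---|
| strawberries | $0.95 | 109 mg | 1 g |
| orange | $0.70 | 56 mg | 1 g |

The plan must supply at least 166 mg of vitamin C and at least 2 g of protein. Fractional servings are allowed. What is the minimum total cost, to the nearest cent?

Two binding constraints pin down two serving amounts, so the optimal mix uses at most two foods. The candidates are each food alone (scaled to the tighter of vitamin C/protein) and each pair with both constraints tight.
strawberries only: max(166/109, 2/1) = 2 servings → $1.90.
orange only: max(166/56, 2/1) = 2.964 servings → $2.08.
strawberries + orange with both tight: 1.019 servings and 0.9811 servings → $1.65.
Cheapest feasible corner: $1.65.

$1.65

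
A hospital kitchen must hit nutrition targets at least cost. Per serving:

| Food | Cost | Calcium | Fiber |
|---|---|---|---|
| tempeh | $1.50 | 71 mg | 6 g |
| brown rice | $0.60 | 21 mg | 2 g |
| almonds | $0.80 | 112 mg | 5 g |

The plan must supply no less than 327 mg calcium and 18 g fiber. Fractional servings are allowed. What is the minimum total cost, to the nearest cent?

$2.88

Two binding constraints pin down two serving amounts, so the optimal mix uses at most two foods. The candidates are each food alone (scaled to the tighter of calcium/fiber) and each pair with both constraints tight.
tempeh only: max(327/71, 18/6) = 4.606 servings → $6.91.
brown rice only: max(327/21, 18/2) = 15.57 servings → $9.34.
almonds only: max(327/112, 18/5) = 3.6 servings → $2.88.
tempeh + brown rice: the both-tight solution has a negative serving — not a feasible corner.
tempeh + almonds with both tight: 1.202 servings and 2.158 servings → $3.53.
brown rice + almonds with both tight: 3.202 servings and 2.319 servings → $3.78.
So the least-cost plan costs $2.88.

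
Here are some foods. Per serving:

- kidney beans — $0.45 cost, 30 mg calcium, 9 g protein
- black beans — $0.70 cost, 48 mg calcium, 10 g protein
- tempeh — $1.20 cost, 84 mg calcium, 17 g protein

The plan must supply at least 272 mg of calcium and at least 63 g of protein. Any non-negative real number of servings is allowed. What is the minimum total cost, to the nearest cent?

Compare the cost at each extreme point of the feasible region.
kidney beans only: max(272/30, 63/9) = 9.067 servings → $4.08.
black beans only: max(272/48, 63/10) = 6.3 servings → $4.41.
tempeh only: max(272/84, 63/17) = 3.706 servings → $4.45.
kidney beans + black beans with both tight: 2.303 servings and 4.227 servings → $4.00.
kidney beans + tempeh with both tight: 2.715 servings and 2.268 servings → $3.94.
black beans + tempeh with both targets exact would need a negative amount; discard.
The minimum over all feasible corners is $3.94.

$3.94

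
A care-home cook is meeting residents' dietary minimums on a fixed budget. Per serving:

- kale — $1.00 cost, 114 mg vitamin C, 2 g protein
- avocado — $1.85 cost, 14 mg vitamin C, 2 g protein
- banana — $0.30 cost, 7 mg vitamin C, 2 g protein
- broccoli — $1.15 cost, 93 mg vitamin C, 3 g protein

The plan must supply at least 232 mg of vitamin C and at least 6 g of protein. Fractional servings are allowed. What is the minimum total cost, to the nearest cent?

The cheapest plan sits at a corner of the feasible region — with two constraints it uses at most two foods.
kale only: max(232/114, 6/2) = 3 servings → $3.00.
avocado only: max(232/14, 6/2) = 16.57 servings → $30.66.
banana only: max(232/7, 6/2) = 33.14 servings → $9.94.
broccoli only: max(232/93, 6/3) = 2.495 servings → $2.87.
kale + avocado with both tight: 1.9 servings and 1.1 servings → $3.94.
kale + banana with both tight: 1.972 servings and 1.028 servings → $2.28.
kale + broccoli with both tight: 0.8846 servings and 1.41 servings → $2.51.
avocado + banana: the both-tight solution has a negative serving — not a feasible corner.
avocado + broccoli with both targets exact would need a negative amount; discard.
banana + broccoli with both targets exact would need a negative amount; discard.
The minimum over all feasible corners is $2.28.

$2.28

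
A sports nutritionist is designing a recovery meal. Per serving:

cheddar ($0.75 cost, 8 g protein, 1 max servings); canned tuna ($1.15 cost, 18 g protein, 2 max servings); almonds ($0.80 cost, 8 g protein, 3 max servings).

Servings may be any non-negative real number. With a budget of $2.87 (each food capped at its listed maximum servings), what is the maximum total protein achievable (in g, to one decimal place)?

42.1 g

Protein per dollar: canned tuna 15.65, cheddar 10.67, almonds 10.
Take 2 servings of canned tuna: spends $2.30, +36.0 g protein (running total 36.0 g).
Take 0.76 servings of cheddar: spends $0.57, +6.1 g protein (running total 42.1 g).
Greedy by best ratio exhausts the cost allowance optimally: 42.1 g.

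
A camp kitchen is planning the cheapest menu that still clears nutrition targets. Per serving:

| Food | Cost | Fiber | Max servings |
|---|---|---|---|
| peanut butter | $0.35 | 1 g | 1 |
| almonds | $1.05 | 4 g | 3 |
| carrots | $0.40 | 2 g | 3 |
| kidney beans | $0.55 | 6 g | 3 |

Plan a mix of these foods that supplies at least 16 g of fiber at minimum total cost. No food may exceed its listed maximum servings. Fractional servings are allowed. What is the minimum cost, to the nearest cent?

$1.47

Cost per g of fiber: kidney beans $0.0917, carrots $0.2000, almonds $0.2625, peanut butter $0.3500.
Take 2.667 servings of kidney beans: +16.0 g fiber for $1.47 (total $1.47, still need 0.0 g).
Greedy by cheapest-per-g is optimal for a single linear constraint, so the minimum cost is $1.47.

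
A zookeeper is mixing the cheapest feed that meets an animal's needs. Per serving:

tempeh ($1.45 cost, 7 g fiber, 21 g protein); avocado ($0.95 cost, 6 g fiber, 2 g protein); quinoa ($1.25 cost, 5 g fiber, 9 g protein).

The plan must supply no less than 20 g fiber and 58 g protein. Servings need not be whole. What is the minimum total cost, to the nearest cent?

$4.11

Check every corner: each single food scaled to meet both minima, and each pair solved so both constraints bind.
tempeh only: max(20/7, 58/21) = 2.857 servings → $4.14.
avocado only: max(20/6, 58/2) = 29 servings → $27.55.
quinoa only: max(20/5, 58/9) = 6.444 servings → $8.06.
tempeh + avocado with both tight: 2.75 servings and 0.125 servings → $4.11.
tempeh + quinoa with both tight: 2.619 servings and 0.3333 servings → $4.21.
avocado + quinoa with both targets exact would need a negative amount; discard.
So the least-cost plan costs $4.11.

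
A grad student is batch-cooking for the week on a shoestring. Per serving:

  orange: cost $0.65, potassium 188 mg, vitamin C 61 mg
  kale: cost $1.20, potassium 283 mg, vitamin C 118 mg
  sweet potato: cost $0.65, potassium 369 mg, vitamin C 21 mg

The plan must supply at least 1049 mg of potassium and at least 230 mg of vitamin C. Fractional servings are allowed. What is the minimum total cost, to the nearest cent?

$2.93

An LP optimum is at a vertex; with two nutrient constraints at most two foods are used. Check each candidate.
orange only: max(1049/188, 230/61) = 5.58 servings → $3.63.
kale only: max(1049/283, 230/118) = 3.707 servings → $4.45.
sweet potato only: max(1049/369, 230/21) = 10.95 servings → $7.12.
orange + kale: intersection lies outside the first quadrant.
orange + sweet potato with both tight: 3.386 servings and 1.118 servings → $2.93.
kale + sweet potato with both tight: 1.671 servings and 1.561 servings → $3.02.
Cheapest feasible corner: $2.93.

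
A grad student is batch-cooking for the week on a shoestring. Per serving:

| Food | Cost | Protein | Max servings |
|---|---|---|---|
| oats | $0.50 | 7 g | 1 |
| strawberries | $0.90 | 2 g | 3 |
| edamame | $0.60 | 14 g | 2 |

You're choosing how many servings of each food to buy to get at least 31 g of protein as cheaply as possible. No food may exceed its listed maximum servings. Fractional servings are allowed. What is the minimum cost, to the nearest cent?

$1.41

Cost per g of protein: edamame $0.0429, oats $0.0714, strawberries $0.4500.
Take 2 servings of edamame: +28.0 g protein for $1.20 (total $1.20, still need 3.0 g).
Take 0.4286 servings of oats: +3.0 g protein for $0.21 (total $1.41, still need 0.0 g).
Filling from the cheapest source first is optimal under one linear minimum: $1.41.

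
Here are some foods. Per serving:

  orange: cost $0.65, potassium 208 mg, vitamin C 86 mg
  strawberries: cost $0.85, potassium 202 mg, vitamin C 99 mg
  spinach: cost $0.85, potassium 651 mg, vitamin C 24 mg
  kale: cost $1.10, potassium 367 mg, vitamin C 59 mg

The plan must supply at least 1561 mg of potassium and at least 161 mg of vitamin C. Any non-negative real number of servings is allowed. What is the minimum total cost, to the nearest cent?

Compare the cost at each extreme point of the feasible region.
orange only: max(1561/208, 161/86) = 7.505 servings → $4.88.
strawberries only: max(1561/202, 161/99) = 7.728 servings → $6.57.
spinach only: max(1561/651, 161/24) = 6.708 servings → $5.70.
kale only: max(1561/367, 161/59) = 4.253 servings → $4.68.
orange + strawberries: intersection lies outside the first quadrant.
orange + spinach with both tight: 1.321 servings and 1.976 servings → $2.54.
orange + kale: intersection lies outside the first quadrant.
strawberries + spinach with both tight: 1.13 servings and 2.047 servings → $2.70.
strawberries + kale: intersection lies outside the first quadrant.
spinach + kale with both tight: 1.115 servings and 2.275 servings → $3.45.
Cheapest feasible corner: $2.54.

$2.54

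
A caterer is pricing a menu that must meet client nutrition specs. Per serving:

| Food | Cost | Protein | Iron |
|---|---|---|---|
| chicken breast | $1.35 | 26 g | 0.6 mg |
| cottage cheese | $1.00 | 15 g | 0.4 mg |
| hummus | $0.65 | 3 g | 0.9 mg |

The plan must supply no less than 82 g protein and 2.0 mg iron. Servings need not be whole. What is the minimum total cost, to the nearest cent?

$4.32

chicken breast only: max(82/26, 2.0/0.6) = 3.333 servings → $4.50.
cottage cheese only: max(82/15, 2.0/0.4) = 5.467 servings → $5.47.
hummus only: max(82/3, 2.0/0.9) = 27.33 servings → $17.77.
chicken breast + cottage cheese with both tight: 2 servings and 2 servings → $4.70.
chicken breast + hummus with both tight: 3.139 servings and 0.1296 servings → $4.32.
cottage cheese + hummus: the both-tight solution has a negative serving — not a feasible corner.
The minimum over all feasible corners is $4.32.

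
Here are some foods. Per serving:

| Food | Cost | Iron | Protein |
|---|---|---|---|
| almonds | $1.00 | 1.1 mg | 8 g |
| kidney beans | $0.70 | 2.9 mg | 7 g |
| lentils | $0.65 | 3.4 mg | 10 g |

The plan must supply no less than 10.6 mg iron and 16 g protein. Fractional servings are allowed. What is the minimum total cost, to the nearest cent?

$2.03

The cheapest plan sits at a corner of the feasible region — with two constraints it uses at most two foods.
almonds only: max(10.6/1.1, 16/8) = 9.636 servings → $9.64.
kidney beans only: max(10.6/2.9, 16/7) = 3.655 servings → $2.56.
lentils only: max(10.6/3.4, 16/10) = 3.118 servings → $2.03.
almonds + kidney beans: the both-tight solution has a negative serving — not a feasible corner.
almonds + lentils with both targets exact would need a negative amount; discard.
kidney beans + lentils: the both-tight solution has a negative serving — not a feasible corner.
The minimum over all feasible corners is $2.03.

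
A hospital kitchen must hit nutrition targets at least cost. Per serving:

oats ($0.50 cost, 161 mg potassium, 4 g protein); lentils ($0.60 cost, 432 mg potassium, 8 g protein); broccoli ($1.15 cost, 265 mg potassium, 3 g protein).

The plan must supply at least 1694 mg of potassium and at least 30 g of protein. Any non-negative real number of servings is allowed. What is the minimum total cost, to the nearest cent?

$2.35

Two binding constraints pin down two serving amounts, so the optimal mix uses at most two foods. The candidates are each food alone (scaled to the tighter of potassium/protein) and each pair with both constraints tight.
oats only: max(1694/161, 30/4) = 10.52 servings → $5.26.
lentils only: max(1694/432, 30/8) = 3.921 servings → $2.35.
broccoli only: max(1694/265, 30/3) = 10 servings → $11.50.
oats + lentils: intersection lies outside the first quadrant.
oats + broccoli with both tight: 4.971 servings and 3.373 servings → $6.36.
lentils + broccoli with both tight: 3.481 servings and 0.7184 servings → $2.91.
So the least-cost plan costs $2.35.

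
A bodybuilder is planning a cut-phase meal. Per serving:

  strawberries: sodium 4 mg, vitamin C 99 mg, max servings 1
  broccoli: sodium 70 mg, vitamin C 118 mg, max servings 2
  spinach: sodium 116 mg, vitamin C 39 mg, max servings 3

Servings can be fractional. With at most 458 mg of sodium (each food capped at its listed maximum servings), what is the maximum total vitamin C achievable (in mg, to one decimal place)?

Vitamin C per mg sodium: strawberries 24.75, broccoli 1.686, spinach 0.3362.
Take 1 serving of strawberries: uses 4 mg sodium, +99.0 mg vitamin C (running total 99.0 mg).
Take 2 servings of broccoli: uses 140 mg sodium, +236.0 mg vitamin C (running total 335.0 mg).
Take 2.707 servings of spinach: uses 314 mg sodium, +105.6 mg vitamin C (running total 440.6 mg).
Greedy by best ratio exhausts the sodium allowance optimally: 440.6 mg.

440.6 mg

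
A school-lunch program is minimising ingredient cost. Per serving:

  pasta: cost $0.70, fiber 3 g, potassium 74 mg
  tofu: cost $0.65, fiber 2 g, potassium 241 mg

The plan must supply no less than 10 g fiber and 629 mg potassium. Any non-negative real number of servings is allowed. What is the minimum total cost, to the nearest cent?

$2.70

Minimising a linear cost over {fiber ≥ 10, potassium ≥ 629, servings ≥ 0} — the optimum is at a vertex, using one or two foods.
pasta only: max(10/3, 629/74) = 8.5 servings → $5.95.
tofu only: max(10/2, 629/241) = 5 servings → $3.25.
pasta + tofu with both tight: 2.003 servings and 1.995 servings → $2.70.
So the least-cost plan costs $2.70.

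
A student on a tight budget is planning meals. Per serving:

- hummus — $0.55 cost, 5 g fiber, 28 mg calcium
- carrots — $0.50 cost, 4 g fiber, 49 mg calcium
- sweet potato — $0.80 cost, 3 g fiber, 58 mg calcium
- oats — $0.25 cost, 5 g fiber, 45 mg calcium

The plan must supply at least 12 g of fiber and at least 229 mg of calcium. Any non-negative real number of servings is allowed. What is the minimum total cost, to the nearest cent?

Compare the cost at each extreme point of the feasible region.
hummus only: max(12/5, 229/28) = 8.179 servings → $4.50.
carrots only: max(12/4, 229/49) = 4.673 servings → $2.34.
sweet potato only: max(12/3, 229/58) = 4 servings → $3.20.
oats only: max(12/5, 229/45) = 5.089 servings → $1.27.
hummus + carrots with both targets exact would need a negative amount; discard.
hummus + sweet potato with both tight: 0.04369 servings and 3.927 servings → $3.17.
hummus + oats with both targets exact would need a negative amount; discard.
carrots + sweet potato with both tight: 0.1059 servings and 3.859 servings → $3.14.
carrots + oats: intersection lies outside the first quadrant.
sweet potato + oats with both tight: 3.903 servings and 0.05806 servings → $3.14.
So the least-cost plan costs $1.27.

$1.27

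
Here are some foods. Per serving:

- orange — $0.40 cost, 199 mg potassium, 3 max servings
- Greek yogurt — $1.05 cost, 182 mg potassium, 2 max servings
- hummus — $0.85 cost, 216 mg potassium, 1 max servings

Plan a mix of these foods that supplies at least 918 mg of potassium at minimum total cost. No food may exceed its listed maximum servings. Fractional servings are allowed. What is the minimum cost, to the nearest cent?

Cost per mg of potassium: orange $0.0020, hummus $0.0039, Greek yogurt $0.0058.
Take 3 servings of orange: +597.0 mg potassium for $1.20 (total $1.20, still need 321.0 mg).
Take 1 serving of hummus: +216.0 mg potassium for $0.85 (total $2.05, still need 105.0 mg).
Take 0.5769 servings of Greek yogurt: +105.0 mg potassium for $0.61 (total $2.66, still need 0.0 mg).
Greedy by cheapest-per-mg is optimal for a single linear constraint, so the minimum cost is $2.66.

$2.66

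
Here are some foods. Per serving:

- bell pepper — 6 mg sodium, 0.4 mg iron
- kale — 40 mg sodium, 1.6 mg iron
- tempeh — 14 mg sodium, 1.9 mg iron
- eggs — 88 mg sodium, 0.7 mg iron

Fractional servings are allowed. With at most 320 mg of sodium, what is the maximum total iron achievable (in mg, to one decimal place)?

43.4 mg

Iron per mg sodium: tempeh 0.1357, bell pepper 0.06667, kale 0.04, eggs 0.007955.
With no serving limits, spend the whole sodium allowance on tempeh: 320 mg / 14 mg × 1.9 mg = 43.4 mg.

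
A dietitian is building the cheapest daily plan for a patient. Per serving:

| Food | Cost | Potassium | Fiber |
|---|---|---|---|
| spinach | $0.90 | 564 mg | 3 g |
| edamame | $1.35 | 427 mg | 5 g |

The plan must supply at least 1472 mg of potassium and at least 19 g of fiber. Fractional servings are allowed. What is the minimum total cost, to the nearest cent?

An LP optimum is at a vertex; with two nutrient constraints at most two foods are used. Check each candidate.
spinach only: max(1472/564, 19/3) = 6.333 servings → $5.70.
edamame only: max(1472/427, 19/5) = 3.8 servings → $5.13.
spinach + edamame: the both-tight solution has a negative serving — not a feasible corner.
Cheapest feasible corner: $5.13.

$5.13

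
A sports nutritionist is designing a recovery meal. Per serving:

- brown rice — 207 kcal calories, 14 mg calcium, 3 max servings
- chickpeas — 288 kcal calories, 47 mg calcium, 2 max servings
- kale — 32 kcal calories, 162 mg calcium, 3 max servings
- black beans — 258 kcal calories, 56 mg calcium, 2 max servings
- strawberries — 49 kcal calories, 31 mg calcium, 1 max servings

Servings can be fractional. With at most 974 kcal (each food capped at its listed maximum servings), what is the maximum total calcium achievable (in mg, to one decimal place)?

680.1 mg

Calcium per kcal: kale 5.062, strawberries 0.6327, black beans 0.2171, chickpeas 0.1632, brown rice 0.06763.
Take 3 servings of kale: uses 96 kcal, +486.0 mg calcium (running total 486.0 mg).
Take 1 serving of strawberries: uses 49 kcal, +31.0 mg calcium (running total 517.0 mg).
Take 2 servings of black beans: uses 516 kcal, +112.0 mg calcium (running total 629.0 mg).
Take 1.087 servings of chickpeas: uses 313 kcal, +51.1 mg calcium (running total 680.1 mg).
Greedy by best ratio exhausts the calories allowance optimally: 680.1 mg.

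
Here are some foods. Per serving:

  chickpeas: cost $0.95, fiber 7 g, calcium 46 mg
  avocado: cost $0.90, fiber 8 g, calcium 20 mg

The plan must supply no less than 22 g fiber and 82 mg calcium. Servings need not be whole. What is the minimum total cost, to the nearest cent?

$2.63

With two linear requirements the optimum uses one or two foods; enumerate the corners.
chickpeas only: max(22/7, 82/46) = 3.143 servings → $2.99.
avocado only: max(22/8, 82/20) = 4.1 servings → $3.69.
chickpeas + avocado with both tight: 0.9474 servings and 1.921 servings → $2.63.
The minimum over all feasible corners is $2.63.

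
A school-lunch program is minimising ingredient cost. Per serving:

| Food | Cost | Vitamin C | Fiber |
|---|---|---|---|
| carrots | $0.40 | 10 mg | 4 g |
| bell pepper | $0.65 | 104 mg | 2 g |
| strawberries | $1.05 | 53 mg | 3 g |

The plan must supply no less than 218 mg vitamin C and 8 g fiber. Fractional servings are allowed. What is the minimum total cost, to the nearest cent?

$1.70

A basic optimal solution has at most two foods positive. Try each food alone and each pair with both targets met exactly.
carrots only: max(218/10, 8/4) = 21.8 servings → $8.72.
bell pepper only: max(218/104, 8/2) = 4 servings → $2.60.
strawberries only: max(218/53, 8/3) = 4.113 servings → $4.32.
carrots + bell pepper with both tight: 1 serving and 2 servings → $1.70.
carrots + strawberries: intersection lies outside the first quadrant.
bell pepper + strawberries with both tight: 1.117 servings and 1.922 servings → $2.74.
Cheapest feasible corner: $1.70.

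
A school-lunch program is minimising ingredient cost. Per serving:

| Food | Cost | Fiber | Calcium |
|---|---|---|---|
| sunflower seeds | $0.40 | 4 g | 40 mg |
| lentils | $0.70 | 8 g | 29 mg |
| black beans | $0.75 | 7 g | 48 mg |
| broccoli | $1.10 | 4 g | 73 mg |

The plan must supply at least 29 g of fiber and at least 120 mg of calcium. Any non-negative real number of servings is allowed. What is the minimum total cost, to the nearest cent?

An LP optimum is at a vertex; with two nutrient constraints at most two foods are used. Check each candidate.
sunflower seeds only: max(29/4, 120/40) = 7.25 servings → $2.90.
lentils only: max(29/8, 120/29) = 4.138 servings → $2.90.
black beans only: max(29/7, 120/48) = 4.143 servings → $3.11.
broccoli only: max(29/4, 120/73) = 7.25 servings → $7.97.
sunflower seeds + lentils with both tight: 0.5833 servings and 3.333 servings → $2.57.
sunflower seeds + black beans: intersection lies outside the first quadrant.
sunflower seeds + broccoli with both targets exact would need a negative amount; discard.
lentils + black beans with both tight: 3.05 servings and 0.6575 servings → $2.63.
lentils + broccoli with both tight: 3.498 servings and 0.2543 servings → $2.73.
black beans + broccoli: intersection lies outside the first quadrant.
So the least-cost plan costs $2.57.

$2.57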